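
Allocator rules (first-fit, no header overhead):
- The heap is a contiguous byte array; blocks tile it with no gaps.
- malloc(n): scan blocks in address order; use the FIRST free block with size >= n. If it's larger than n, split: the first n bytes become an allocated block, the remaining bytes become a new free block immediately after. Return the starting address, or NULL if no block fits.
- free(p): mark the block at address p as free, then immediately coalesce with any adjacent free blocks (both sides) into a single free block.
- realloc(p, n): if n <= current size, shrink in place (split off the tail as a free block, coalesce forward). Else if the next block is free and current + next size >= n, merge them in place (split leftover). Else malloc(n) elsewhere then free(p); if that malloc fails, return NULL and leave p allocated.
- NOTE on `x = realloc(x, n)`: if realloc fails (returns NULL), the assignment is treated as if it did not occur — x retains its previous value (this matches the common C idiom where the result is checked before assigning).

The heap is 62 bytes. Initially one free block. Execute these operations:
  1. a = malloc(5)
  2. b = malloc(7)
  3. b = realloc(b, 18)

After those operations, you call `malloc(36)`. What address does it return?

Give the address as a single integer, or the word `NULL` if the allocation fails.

Answer: 23

Derivation:
Op 1: a = malloc(5) -> a = 0; heap: [0-4 ALLOC][5-61 FREE]
Op 2: b = malloc(7) -> b = 5; heap: [0-4 ALLOC][5-11 ALLOC][12-61 FREE]
Op 3: b = realloc(b, 18) -> b = 5; heap: [0-4 ALLOC][5-22 ALLOC][23-61 FREE]
malloc(36): first-fit scan over [0-4 ALLOC][5-22 ALLOC][23-61 FREE] -> 23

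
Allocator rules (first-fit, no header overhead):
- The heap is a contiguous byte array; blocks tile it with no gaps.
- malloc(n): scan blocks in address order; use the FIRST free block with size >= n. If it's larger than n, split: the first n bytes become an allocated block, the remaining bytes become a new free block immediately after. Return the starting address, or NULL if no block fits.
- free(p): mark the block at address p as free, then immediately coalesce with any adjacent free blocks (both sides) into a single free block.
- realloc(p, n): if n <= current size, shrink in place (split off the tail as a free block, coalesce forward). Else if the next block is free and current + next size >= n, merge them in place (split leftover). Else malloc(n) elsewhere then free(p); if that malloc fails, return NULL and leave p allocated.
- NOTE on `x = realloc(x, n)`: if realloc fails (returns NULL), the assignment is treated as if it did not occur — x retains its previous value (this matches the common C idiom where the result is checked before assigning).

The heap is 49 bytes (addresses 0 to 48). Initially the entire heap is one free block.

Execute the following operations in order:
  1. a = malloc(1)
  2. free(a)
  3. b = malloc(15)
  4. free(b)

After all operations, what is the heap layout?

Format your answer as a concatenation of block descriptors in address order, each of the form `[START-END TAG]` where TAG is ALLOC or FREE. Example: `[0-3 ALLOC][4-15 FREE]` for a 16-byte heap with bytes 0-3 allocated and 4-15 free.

Op 1: a = malloc(1) -> a = 0; heap: [0-0 ALLOC][1-48 FREE]
Op 2: free(a) -> (freed a); heap: [0-48 FREE]
Op 3: b = malloc(15) -> b = 0; heap: [0-14 ALLOC][15-48 FREE]
Op 4: free(b) -> (freed b); heap: [0-48 FREE]

Answer: [0-48 FREE]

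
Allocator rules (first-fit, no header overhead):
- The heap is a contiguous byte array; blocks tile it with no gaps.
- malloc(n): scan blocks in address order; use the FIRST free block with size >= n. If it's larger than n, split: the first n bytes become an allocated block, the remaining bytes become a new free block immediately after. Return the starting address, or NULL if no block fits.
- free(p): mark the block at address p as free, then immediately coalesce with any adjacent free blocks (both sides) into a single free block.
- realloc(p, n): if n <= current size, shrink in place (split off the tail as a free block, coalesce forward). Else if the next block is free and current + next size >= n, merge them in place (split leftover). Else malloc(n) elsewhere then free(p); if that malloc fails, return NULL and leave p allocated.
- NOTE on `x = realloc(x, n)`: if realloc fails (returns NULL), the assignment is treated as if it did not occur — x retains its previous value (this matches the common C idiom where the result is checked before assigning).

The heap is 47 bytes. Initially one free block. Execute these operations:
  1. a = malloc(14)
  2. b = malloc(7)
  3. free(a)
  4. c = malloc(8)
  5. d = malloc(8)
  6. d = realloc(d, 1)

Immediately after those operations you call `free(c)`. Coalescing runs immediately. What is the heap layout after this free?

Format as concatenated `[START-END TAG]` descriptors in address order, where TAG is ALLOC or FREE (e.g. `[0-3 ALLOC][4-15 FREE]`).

Answer: [0-13 FREE][14-20 ALLOC][21-21 ALLOC][22-46 FREE]

Derivation:
Op 1: a = malloc(14) -> a = 0; heap: [0-13 ALLOC][14-46 FREE]
Op 2: b = malloc(7) -> b = 14; heap: [0-13 ALLOC][14-20 ALLOC][21-46 FREE]
Op 3: free(a) -> (freed a); heap: [0-13 FREE][14-20 ALLOC][21-46 FREE]
Op 4: c = malloc(8) -> c = 0; heap: [0-7 ALLOC][8-13 FREE][14-20 ALLOC][21-46 FREE]
Op 5: d = malloc(8) -> d = 21; heap: [0-7 ALLOC][8-13 FREE][14-20 ALLOC][21-28 ALLOC][29-46 FREE]
Op 6: d = realloc(d, 1) -> d = 21; heap: [0-7 ALLOC][8-13 FREE][14-20 ALLOC][21-21 ALLOC][22-46 FREE]
free(c): c = 0 -> block [0-7 ALLOC]; mark free, coalesce with adjacent free neighbors -> [0-13 FREE][14-20 ALLOC][21-21 ALLOC][22-46 FREE]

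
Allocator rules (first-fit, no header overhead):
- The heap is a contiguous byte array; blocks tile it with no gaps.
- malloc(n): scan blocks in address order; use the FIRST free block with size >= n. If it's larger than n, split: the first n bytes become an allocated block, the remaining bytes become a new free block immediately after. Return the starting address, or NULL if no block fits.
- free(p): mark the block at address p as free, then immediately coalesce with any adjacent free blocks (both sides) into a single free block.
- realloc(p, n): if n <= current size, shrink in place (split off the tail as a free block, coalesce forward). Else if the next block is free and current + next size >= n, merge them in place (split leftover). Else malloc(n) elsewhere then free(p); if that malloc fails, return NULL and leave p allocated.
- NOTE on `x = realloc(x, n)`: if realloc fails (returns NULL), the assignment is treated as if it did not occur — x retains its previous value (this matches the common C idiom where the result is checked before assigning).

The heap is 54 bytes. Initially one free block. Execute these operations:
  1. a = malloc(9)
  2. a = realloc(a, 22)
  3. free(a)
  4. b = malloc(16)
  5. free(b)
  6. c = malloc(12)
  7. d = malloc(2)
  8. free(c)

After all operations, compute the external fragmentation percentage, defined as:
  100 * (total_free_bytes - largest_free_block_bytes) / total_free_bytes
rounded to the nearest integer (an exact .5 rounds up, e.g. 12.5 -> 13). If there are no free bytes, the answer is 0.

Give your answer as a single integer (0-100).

Op 1: a = malloc(9) -> a = 0; heap: [0-8 ALLOC][9-53 FREE]
Op 2: a = realloc(a, 22) -> a = 0; heap: [0-21 ALLOC][22-53 FREE]
Op 3: free(a) -> (freed a); heap: [0-53 FREE]
Op 4: b = malloc(16) -> b = 0; heap: [0-15 ALLOC][16-53 FREE]
Op 5: free(b) -> (freed b); heap: [0-53 FREE]
Op 6: c = malloc(12) -> c = 0; heap: [0-11 ALLOC][12-53 FREE]
Op 7: d = malloc(2) -> d = 12; heap: [0-11 ALLOC][12-13 ALLOC][14-53 FREE]
Op 8: free(c) -> (freed c); heap: [0-11 FREE][12-13 ALLOC][14-53 FREE]
Free blocks: [12 40] total_free=52 largest=40 -> 100*(52-40)/52 = 1200/52 ≈ 23.077 -> rounds to 23

Answer: 23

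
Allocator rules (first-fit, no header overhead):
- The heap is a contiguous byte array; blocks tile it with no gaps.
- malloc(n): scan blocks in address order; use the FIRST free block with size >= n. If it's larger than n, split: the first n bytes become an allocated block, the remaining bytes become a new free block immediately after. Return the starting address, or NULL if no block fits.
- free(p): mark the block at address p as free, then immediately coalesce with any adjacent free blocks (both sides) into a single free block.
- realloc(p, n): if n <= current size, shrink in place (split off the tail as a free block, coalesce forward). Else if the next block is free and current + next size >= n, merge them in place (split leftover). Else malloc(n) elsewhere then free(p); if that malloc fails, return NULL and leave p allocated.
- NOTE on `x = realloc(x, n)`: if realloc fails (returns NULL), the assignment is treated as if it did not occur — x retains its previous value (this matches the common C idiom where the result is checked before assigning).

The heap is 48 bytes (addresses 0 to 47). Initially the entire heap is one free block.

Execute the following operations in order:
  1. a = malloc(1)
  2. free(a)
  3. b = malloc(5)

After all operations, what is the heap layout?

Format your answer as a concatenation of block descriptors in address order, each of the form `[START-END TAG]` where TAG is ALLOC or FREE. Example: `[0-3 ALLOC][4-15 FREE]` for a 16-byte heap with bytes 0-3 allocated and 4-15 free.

Op 1: a = malloc(1) -> a = 0; heap: [0-0 ALLOC][1-47 FREE]
Op 2: free(a) -> (freed a); heap: [0-47 FREE]
Op 3: b = malloc(5) -> b = 0; heap: [0-4 ALLOC][5-47 FREE]

Answer: [0-4 ALLOC][5-47 FREE]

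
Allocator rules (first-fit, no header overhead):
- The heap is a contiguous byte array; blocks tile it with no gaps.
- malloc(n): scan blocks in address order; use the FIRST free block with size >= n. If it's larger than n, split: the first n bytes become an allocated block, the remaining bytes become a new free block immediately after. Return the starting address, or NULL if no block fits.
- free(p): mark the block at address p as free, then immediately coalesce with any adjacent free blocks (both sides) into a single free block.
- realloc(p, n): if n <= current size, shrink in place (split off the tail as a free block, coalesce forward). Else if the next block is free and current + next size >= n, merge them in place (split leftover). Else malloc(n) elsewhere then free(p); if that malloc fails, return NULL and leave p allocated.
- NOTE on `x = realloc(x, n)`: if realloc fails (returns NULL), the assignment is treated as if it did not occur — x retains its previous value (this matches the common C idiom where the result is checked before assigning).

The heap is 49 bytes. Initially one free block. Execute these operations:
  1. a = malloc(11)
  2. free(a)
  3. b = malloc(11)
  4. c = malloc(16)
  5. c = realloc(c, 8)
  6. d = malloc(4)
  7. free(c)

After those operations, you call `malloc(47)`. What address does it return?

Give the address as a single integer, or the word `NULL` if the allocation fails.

Answer: NULL

Derivation:
Op 1: a = malloc(11) -> a = 0; heap: [0-10 ALLOC][11-48 FREE]
Op 2: free(a) -> (freed a); heap: [0-48 FREE]
Op 3: b = malloc(11) -> b = 0; heap: [0-10 ALLOC][11-48 FREE]
Op 4: c = malloc(16) -> c = 11; heap: [0-10 ALLOC][11-26 ALLOC][27-48 FREE]
Op 5: c = realloc(c, 8) -> c = 11; heap: [0-10 ALLOC][11-18 ALLOC][19-48 FREE]
Op 6: d = malloc(4) -> d = 19; heap: [0-10 ALLOC][11-18 ALLOC][19-22 ALLOC][23-48 FREE]
Op 7: free(c) -> (freed c); heap: [0-10 ALLOC][11-18 FREE][19-22 ALLOC][23-48 FREE]
malloc(47): first-fit scan over [0-10 ALLOC][11-18 FREE][19-22 ALLOC][23-48 FREE] -> NULL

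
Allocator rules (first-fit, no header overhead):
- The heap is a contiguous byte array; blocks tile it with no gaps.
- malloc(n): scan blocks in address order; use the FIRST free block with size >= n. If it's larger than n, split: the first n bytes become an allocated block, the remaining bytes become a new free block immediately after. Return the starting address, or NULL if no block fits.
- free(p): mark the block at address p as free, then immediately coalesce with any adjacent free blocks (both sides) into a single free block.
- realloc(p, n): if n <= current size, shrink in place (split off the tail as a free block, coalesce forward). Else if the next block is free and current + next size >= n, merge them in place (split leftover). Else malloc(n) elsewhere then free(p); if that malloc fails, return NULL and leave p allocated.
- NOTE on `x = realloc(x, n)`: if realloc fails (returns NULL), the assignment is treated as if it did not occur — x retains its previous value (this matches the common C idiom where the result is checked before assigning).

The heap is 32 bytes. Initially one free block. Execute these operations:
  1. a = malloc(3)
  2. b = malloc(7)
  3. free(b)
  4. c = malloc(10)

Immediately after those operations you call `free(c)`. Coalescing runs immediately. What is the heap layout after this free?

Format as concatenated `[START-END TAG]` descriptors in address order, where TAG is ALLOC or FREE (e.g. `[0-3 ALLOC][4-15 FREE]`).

Answer: [0-2 ALLOC][3-31 FREE]

Derivation:
Op 1: a = malloc(3) -> a = 0; heap: [0-2 ALLOC][3-31 FREE]
Op 2: b = malloc(7) -> b = 3; heap: [0-2 ALLOC][3-9 ALLOC][10-31 FREE]
Op 3: free(b) -> (freed b); heap: [0-2 ALLOC][3-31 FREE]
Op 4: c = malloc(10) -> c = 3; heap: [0-2 ALLOC][3-12 ALLOC][13-31 FREE]
free(c): c = 3 -> block [3-12 ALLOC]; mark free, coalesce with adjacent free neighbors -> [0-2 ALLOC][3-31 FREE]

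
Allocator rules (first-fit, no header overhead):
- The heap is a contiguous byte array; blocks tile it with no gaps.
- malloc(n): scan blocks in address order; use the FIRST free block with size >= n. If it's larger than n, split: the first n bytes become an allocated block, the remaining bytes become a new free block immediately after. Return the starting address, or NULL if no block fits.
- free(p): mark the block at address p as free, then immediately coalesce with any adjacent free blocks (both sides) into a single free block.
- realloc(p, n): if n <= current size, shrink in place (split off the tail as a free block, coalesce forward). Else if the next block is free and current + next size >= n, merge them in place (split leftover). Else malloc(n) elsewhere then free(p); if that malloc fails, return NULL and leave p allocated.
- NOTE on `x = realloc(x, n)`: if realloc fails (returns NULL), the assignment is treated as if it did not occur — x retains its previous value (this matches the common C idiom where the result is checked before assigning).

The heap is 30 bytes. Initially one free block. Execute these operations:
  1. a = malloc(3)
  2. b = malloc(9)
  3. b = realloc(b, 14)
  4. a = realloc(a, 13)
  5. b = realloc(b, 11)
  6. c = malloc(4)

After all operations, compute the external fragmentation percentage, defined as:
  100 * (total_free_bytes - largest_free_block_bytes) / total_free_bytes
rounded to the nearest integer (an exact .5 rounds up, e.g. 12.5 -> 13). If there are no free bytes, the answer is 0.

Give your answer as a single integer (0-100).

Op 1: a = malloc(3) -> a = 0; heap: [0-2 ALLOC][3-29 FREE]
Op 2: b = malloc(9) -> b = 3; heap: [0-2 ALLOC][3-11 ALLOC][12-29 FREE]
Op 3: b = realloc(b, 14) -> b = 3; heap: [0-2 ALLOC][3-16 ALLOC][17-29 FREE]
Op 4: a = realloc(a, 13) -> a = 17; heap: [0-2 FREE][3-16 ALLOC][17-29 ALLOC]
Op 5: b = realloc(b, 11) -> b = 3; heap: [0-2 FREE][3-13 ALLOC][14-16 FREE][17-29 ALLOC]
Op 6: c = malloc(4) -> c = NULL; heap: [0-2 FREE][3-13 ALLOC][14-16 FREE][17-29 ALLOC]
Free blocks: [3 3] total_free=6 largest=3 -> 100*(6-3)/6 = 300/6 = 50

Answer: 50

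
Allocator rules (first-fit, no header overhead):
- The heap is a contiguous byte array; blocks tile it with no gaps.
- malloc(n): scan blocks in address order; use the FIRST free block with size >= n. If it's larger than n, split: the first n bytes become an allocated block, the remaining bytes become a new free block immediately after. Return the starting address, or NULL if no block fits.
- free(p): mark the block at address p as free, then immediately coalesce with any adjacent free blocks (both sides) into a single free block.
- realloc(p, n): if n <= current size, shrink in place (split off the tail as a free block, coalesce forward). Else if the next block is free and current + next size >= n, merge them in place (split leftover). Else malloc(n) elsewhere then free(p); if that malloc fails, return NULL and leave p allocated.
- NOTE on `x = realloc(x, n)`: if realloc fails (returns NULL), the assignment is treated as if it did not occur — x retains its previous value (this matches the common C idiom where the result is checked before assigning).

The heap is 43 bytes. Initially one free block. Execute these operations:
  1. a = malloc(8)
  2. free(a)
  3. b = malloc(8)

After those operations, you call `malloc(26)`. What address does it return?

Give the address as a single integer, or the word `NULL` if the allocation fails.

Op 1: a = malloc(8) -> a = 0; heap: [0-7 ALLOC][8-42 FREE]
Op 2: free(a) -> (freed a); heap: [0-42 FREE]
Op 3: b = malloc(8) -> b = 0; heap: [0-7 ALLOC][8-42 FREE]
malloc(26): first-fit scan over [0-7 ALLOC][8-42 FREE] -> 8

Answer: 8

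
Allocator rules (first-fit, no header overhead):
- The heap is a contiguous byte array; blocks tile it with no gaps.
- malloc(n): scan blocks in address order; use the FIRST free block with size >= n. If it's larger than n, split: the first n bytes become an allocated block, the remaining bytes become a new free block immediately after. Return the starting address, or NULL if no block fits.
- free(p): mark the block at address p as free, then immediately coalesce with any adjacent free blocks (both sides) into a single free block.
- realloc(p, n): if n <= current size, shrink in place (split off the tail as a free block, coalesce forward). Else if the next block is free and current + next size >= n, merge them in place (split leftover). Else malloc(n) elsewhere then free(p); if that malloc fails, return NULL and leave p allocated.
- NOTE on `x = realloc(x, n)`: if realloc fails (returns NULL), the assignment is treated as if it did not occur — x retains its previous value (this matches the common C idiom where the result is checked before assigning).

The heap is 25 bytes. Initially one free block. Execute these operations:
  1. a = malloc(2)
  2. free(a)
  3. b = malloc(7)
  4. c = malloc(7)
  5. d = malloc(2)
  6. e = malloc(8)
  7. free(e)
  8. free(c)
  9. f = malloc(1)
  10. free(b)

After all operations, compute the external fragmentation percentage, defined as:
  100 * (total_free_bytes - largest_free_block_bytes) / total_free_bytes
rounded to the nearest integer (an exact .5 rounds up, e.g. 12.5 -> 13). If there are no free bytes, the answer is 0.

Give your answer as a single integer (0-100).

Op 1: a = malloc(2) -> a = 0; heap: [0-1 ALLOC][2-24 FREE]
Op 2: free(a) -> (freed a); heap: [0-24 FREE]
Op 3: b = malloc(7) -> b = 0; heap: [0-6 ALLOC][7-24 FREE]
Op 4: c = malloc(7) -> c = 7; heap: [0-6 ALLOC][7-13 ALLOC][14-24 FREE]
Op 5: d = malloc(2) -> d = 14; heap: [0-6 ALLOC][7-13 ALLOC][14-15 ALLOC][16-24 FREE]
Op 6: e = malloc(8) -> e = 16; heap: [0-6 ALLOC][7-13 ALLOC][14-15 ALLOC][16-23 ALLOC][24-24 FREE]
Op 7: free(e) -> (freed e); heap: [0-6 ALLOC][7-13 ALLOC][14-15 ALLOC][16-24 FREE]
Op 8: free(c) -> (freed c); heap: [0-6 ALLOC][7-13 FREE][14-15 ALLOC][16-24 FREE]
Op 9: f = malloc(1) -> f = 7; heap: [0-6 ALLOC][7-7 ALLOC][8-13 FREE][14-15 ALLOC][16-24 FREE]
Op 10: free(b) -> (freed b); heap: [0-6 FREE][7-7 ALLOC][8-13 FREE][14-15 ALLOC][16-24 FREE]
Free blocks: [7 6 9] total_free=22 largest=9 -> 100*(22-9)/22 = 1300/22 ≈ 59.091 -> rounds to 59

Answer: 59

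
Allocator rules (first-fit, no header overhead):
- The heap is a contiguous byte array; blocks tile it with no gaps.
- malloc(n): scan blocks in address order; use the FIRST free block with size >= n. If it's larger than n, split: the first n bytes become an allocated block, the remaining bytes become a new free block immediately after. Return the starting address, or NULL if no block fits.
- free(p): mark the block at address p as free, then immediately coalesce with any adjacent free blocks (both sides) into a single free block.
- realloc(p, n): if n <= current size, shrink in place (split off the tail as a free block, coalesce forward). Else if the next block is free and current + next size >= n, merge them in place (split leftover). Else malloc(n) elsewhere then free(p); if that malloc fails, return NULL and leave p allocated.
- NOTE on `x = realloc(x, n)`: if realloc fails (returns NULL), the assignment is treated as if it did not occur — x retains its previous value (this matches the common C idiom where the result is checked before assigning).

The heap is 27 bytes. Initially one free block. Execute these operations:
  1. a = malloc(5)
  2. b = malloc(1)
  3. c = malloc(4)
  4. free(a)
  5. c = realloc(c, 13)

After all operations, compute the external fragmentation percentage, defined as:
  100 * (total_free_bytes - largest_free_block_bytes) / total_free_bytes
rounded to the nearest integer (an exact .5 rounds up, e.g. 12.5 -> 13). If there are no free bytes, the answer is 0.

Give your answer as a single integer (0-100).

Op 1: a = malloc(5) -> a = 0; heap: [0-4 ALLOC][5-26 FREE]
Op 2: b = malloc(1) -> b = 5; heap: [0-4 ALLOC][5-5 ALLOC][6-26 FREE]
Op 3: c = malloc(4) -> c = 6; heap: [0-4 ALLOC][5-5 ALLOC][6-9 ALLOC][10-26 FREE]
Op 4: free(a) -> (freed a); heap: [0-4 FREE][5-5 ALLOC][6-9 ALLOC][10-26 FREE]
Op 5: c = realloc(c, 13) -> c = 6; heap: [0-4 FREE][5-5 ALLOC][6-18 ALLOC][19-26 FREE]
Free blocks: [5 8] total_free=13 largest=8 -> 100*(13-8)/13 = 500/13 ≈ 38.462 -> rounds to 38

Answer: 38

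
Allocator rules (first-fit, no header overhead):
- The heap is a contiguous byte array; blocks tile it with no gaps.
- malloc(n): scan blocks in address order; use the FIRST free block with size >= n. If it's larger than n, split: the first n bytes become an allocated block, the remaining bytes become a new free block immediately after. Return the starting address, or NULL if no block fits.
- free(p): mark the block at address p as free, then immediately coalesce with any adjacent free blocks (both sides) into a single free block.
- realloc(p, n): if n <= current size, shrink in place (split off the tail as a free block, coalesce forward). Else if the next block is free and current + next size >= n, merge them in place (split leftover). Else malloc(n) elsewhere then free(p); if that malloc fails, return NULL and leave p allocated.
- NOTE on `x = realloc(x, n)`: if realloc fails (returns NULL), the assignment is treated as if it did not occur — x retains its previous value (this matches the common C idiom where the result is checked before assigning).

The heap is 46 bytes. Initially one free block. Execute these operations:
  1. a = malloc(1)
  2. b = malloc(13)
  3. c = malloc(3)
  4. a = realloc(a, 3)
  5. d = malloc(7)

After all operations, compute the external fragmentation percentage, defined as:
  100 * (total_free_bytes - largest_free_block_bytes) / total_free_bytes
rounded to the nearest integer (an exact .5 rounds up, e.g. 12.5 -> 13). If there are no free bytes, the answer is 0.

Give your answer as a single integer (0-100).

Answer: 5

Derivation:
Op 1: a = malloc(1) -> a = 0; heap: [0-0 ALLOC][1-45 FREE]
Op 2: b = malloc(13) -> b = 1; heap: [0-0 ALLOC][1-13 ALLOC][14-45 FREE]
Op 3: c = malloc(3) -> c = 14; heap: [0-0 ALLOC][1-13 ALLOC][14-16 ALLOC][17-45 FREE]
Op 4: a = realloc(a, 3) -> a = 17; heap: [0-0 FREE][1-13 ALLOC][14-16 ALLOC][17-19 ALLOC][20-45 FREE]
Op 5: d = malloc(7) -> d = 20; heap: [0-0 FREE][1-13 ALLOC][14-16 ALLOC][17-19 ALLOC][20-26 ALLOC][27-45 FREE]
Free blocks: [1 19] total_free=20 largest=19 -> 100*(20-19)/20 = 100/20 = 5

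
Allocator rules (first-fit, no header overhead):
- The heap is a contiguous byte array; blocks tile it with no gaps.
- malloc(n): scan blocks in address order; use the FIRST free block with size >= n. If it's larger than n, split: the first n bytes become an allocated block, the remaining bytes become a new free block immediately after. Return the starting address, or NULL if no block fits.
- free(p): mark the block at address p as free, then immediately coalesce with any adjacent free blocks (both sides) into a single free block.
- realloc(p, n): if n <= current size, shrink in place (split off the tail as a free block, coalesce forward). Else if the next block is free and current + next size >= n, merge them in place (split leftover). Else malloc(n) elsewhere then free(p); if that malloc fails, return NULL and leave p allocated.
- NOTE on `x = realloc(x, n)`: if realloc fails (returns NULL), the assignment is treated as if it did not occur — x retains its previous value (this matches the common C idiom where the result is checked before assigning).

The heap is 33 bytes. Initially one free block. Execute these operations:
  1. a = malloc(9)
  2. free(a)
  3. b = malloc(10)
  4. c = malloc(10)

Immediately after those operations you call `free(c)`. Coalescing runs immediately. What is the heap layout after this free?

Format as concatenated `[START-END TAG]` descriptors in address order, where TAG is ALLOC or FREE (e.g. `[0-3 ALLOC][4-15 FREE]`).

Answer: [0-9 ALLOC][10-32 FREE]

Derivation:
Op 1: a = malloc(9) -> a = 0; heap: [0-8 ALLOC][9-32 FREE]
Op 2: free(a) -> (freed a); heap: [0-32 FREE]
Op 3: b = malloc(10) -> b = 0; heap: [0-9 ALLOC][10-32 FREE]
Op 4: c = malloc(10) -> c = 10; heap: [0-9 ALLOC][10-19 ALLOC][20-32 FREE]
free(c): c = 10 -> block [10-19 ALLOC]; mark free, coalesce with adjacent free neighbors -> [0-9 ALLOC][10-32 FREE]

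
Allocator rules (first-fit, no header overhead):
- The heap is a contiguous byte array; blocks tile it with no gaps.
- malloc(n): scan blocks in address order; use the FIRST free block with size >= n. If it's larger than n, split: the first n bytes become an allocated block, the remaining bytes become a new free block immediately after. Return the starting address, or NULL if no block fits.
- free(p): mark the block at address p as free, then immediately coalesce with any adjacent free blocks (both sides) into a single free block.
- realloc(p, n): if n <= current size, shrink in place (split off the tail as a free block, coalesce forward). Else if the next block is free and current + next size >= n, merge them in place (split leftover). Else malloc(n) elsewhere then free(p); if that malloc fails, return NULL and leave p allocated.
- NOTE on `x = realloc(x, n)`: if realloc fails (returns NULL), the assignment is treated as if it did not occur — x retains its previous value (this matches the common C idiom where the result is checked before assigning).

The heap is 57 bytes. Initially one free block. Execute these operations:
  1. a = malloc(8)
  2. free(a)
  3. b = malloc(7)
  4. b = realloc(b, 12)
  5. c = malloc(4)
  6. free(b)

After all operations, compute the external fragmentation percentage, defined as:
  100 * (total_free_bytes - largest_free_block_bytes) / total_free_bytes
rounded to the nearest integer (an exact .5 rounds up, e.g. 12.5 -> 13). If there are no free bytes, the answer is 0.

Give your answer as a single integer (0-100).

Answer: 23

Derivation:
Op 1: a = malloc(8) -> a = 0; heap: [0-7 ALLOC][8-56 FREE]
Op 2: free(a) -> (freed a); heap: [0-56 FREE]
Op 3: b = malloc(7) -> b = 0; heap: [0-6 ALLOC][7-56 FREE]
Op 4: b = realloc(b, 12) -> b = 0; heap: [0-11 ALLOC][12-56 FREE]
Op 5: c = malloc(4) -> c = 12; heap: [0-11 ALLOC][12-15 ALLOC][16-56 FREE]
Op 6: free(b) -> (freed b); heap: [0-11 FREE][12-15 ALLOC][16-56 FREE]
Free blocks: [12 41] total_free=53 largest=41 -> 100*(53-41)/53 = 1200/53 ≈ 22.642 -> rounds to 23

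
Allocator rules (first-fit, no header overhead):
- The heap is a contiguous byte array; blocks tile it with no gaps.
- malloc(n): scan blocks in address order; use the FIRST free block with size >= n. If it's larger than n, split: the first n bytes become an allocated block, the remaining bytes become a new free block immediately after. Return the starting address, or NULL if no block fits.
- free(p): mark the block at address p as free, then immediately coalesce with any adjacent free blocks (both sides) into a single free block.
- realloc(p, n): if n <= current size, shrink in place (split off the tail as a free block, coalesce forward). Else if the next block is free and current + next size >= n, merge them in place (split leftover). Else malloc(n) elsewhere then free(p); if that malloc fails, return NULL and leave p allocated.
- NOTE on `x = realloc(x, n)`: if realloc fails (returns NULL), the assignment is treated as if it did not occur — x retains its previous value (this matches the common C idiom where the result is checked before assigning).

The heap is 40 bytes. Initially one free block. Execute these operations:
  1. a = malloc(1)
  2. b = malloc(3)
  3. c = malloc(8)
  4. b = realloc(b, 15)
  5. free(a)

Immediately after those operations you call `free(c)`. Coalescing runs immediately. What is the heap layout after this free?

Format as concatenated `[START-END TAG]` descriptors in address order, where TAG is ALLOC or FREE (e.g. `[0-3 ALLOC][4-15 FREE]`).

Answer: [0-11 FREE][12-26 ALLOC][27-39 FREE]

Derivation:
Op 1: a = malloc(1) -> a = 0; heap: [0-0 ALLOC][1-39 FREE]
Op 2: b = malloc(3) -> b = 1; heap: [0-0 ALLOC][1-3 ALLOC][4-39 FREE]
Op 3: c = malloc(8) -> c = 4; heap: [0-0 ALLOC][1-3 ALLOC][4-11 ALLOC][12-39 FREE]
Op 4: b = realloc(b, 15) -> b = 12; heap: [0-0 ALLOC][1-3 FREE][4-11 ALLOC][12-26 ALLOC][27-39 FREE]
Op 5: free(a) -> (freed a); heap: [0-3 FREE][4-11 ALLOC][12-26 ALLOC][27-39 FREE]
free(c): c = 4 -> block [4-11 ALLOC]; mark free, coalesce with adjacent free neighbors -> [0-11 FREE][12-26 ALLOC][27-39 FREE]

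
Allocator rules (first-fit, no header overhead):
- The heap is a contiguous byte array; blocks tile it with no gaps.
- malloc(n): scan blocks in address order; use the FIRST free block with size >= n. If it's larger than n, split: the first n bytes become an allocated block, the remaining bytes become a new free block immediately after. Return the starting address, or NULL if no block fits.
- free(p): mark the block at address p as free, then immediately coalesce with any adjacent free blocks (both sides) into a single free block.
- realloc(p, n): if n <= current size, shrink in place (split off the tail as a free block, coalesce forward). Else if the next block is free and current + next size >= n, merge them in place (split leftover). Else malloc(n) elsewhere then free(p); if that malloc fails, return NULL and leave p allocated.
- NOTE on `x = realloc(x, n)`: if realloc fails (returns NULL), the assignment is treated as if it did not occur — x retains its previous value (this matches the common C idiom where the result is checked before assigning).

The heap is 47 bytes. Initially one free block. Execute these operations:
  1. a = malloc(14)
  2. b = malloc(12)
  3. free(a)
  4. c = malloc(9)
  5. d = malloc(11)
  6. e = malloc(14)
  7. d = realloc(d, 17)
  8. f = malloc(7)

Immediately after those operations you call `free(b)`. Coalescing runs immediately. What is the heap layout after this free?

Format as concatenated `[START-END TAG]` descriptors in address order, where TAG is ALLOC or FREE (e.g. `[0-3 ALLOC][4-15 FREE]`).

Answer: [0-8 ALLOC][9-25 FREE][26-42 ALLOC][43-46 FREE]

Derivation:
Op 1: a = malloc(14) -> a = 0; heap: [0-13 ALLOC][14-46 FREE]
Op 2: b = malloc(12) -> b = 14; heap: [0-13 ALLOC][14-25 ALLOC][26-46 FREE]
Op 3: free(a) -> (freed a); heap: [0-13 FREE][14-25 ALLOC][26-46 FREE]
Op 4: c = malloc(9) -> c = 0; heap: [0-8 ALLOC][9-13 FREE][14-25 ALLOC][26-46 FREE]
Op 5: d = malloc(11) -> d = 26; heap: [0-8 ALLOC][9-13 FREE][14-25 ALLOC][26-36 ALLOC][37-46 FREE]
Op 6: e = malloc(14) -> e = NULL; heap: [0-8 ALLOC][9-13 FREE][14-25 ALLOC][26-36 ALLOC][37-46 FREE]
Op 7: d = realloc(d, 17) -> d = 26; heap: [0-8 ALLOC][9-13 FREE][14-25 ALLOC][26-42 ALLOC][43-46 FREE]
Op 8: f = malloc(7) -> f = NULL; heap: [0-8 ALLOC][9-13 FREE][14-25 ALLOC][26-42 ALLOC][43-46 FREE]
free(b): b = 14 -> block [14-25 ALLOC]; mark free, coalesce with adjacent free neighbors -> [0-8 ALLOC][9-25 FREE][26-42 ALLOC][43-46 FREE]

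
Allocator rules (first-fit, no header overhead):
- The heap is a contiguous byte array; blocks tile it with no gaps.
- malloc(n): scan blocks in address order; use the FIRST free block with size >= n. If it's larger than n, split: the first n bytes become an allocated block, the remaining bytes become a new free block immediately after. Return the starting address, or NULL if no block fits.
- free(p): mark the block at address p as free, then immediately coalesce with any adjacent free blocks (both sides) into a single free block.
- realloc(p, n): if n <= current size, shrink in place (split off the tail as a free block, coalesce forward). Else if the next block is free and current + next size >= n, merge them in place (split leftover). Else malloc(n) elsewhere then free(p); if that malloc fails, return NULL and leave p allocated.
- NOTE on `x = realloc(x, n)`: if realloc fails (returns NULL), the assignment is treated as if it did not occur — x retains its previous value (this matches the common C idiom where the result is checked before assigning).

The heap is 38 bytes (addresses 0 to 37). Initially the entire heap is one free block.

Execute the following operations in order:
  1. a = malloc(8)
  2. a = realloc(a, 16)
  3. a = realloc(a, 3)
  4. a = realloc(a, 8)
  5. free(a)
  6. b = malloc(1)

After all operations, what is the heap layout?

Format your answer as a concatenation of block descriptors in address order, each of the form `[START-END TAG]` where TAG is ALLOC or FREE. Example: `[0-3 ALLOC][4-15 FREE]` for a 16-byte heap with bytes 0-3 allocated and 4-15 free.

Op 1: a = malloc(8) -> a = 0; heap: [0-7 ALLOC][8-37 FREE]
Op 2: a = realloc(a, 16) -> a = 0; heap: [0-15 ALLOC][16-37 FREE]
Op 3: a = realloc(a, 3) -> a = 0; heap: [0-2 ALLOC][3-37 FREE]
Op 4: a = realloc(a, 8) -> a = 0; heap: [0-7 ALLOC][8-37 FREE]
Op 5: free(a) -> (freed a); heap: [0-37 FREE]
Op 6: b = malloc(1) -> b = 0; heap: [0-0 ALLOC][1-37 FREE]

Answer: [0-0 ALLOC][1-37 FREE]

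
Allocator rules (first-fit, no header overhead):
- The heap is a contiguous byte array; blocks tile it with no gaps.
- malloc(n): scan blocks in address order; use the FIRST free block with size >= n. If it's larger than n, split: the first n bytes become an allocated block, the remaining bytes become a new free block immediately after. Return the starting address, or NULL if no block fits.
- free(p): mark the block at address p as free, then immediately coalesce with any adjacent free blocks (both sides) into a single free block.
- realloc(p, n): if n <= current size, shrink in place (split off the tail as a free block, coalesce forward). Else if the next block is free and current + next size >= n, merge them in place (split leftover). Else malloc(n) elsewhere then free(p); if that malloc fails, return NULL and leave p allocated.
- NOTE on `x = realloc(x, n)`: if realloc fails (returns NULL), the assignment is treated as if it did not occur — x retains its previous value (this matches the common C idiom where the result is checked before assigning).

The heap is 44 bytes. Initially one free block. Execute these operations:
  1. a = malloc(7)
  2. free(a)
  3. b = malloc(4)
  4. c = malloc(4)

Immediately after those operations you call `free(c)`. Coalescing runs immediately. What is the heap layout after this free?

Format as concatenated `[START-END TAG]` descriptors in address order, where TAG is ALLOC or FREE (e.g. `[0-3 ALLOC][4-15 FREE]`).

Answer: [0-3 ALLOC][4-43 FREE]

Derivation:
Op 1: a = malloc(7) -> a = 0; heap: [0-6 ALLOC][7-43 FREE]
Op 2: free(a) -> (freed a); heap: [0-43 FREE]
Op 3: b = malloc(4) -> b = 0; heap: [0-3 ALLOC][4-43 FREE]
Op 4: c = malloc(4) -> c = 4; heap: [0-3 ALLOC][4-7 ALLOC][8-43 FREE]
free(c): c = 4 -> block [4-7 ALLOC]; mark free, coalesce with adjacent free neighbors -> [0-3 ALLOC][4-43 FREE]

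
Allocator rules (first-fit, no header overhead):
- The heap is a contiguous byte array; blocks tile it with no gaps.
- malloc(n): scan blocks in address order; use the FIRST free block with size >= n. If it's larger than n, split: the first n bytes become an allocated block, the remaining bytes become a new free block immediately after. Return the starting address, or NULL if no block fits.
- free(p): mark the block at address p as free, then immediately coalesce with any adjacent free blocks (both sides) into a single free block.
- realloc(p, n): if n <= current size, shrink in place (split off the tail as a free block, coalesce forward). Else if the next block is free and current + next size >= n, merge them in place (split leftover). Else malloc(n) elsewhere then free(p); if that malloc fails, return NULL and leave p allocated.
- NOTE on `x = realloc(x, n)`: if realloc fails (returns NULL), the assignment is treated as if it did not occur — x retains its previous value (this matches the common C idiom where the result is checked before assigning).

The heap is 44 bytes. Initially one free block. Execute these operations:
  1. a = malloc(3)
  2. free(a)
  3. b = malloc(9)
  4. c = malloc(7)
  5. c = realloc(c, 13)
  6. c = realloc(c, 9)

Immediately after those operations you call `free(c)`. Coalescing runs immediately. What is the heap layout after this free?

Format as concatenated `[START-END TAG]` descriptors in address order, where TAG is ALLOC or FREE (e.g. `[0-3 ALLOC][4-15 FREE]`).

Op 1: a = malloc(3) -> a = 0; heap: [0-2 ALLOC][3-43 FREE]
Op 2: free(a) -> (freed a); heap: [0-43 FREE]
Op 3: b = malloc(9) -> b = 0; heap: [0-8 ALLOC][9-43 FREE]
Op 4: c = malloc(7) -> c = 9; heap: [0-8 ALLOC][9-15 ALLOC][16-43 FREE]
Op 5: c = realloc(c, 13) -> c = 9; heap: [0-8 ALLOC][9-21 ALLOC][22-43 FREE]
Op 6: c = realloc(c, 9) -> c = 9; heap: [0-8 ALLOC][9-17 ALLOC][18-43 FREE]
free(c): c = 9 -> block [9-17 ALLOC]; mark free, coalesce with adjacent free neighbors -> [0-8 ALLOC][9-43 FREE]

Answer: [0-8 ALLOC][9-43 FREE]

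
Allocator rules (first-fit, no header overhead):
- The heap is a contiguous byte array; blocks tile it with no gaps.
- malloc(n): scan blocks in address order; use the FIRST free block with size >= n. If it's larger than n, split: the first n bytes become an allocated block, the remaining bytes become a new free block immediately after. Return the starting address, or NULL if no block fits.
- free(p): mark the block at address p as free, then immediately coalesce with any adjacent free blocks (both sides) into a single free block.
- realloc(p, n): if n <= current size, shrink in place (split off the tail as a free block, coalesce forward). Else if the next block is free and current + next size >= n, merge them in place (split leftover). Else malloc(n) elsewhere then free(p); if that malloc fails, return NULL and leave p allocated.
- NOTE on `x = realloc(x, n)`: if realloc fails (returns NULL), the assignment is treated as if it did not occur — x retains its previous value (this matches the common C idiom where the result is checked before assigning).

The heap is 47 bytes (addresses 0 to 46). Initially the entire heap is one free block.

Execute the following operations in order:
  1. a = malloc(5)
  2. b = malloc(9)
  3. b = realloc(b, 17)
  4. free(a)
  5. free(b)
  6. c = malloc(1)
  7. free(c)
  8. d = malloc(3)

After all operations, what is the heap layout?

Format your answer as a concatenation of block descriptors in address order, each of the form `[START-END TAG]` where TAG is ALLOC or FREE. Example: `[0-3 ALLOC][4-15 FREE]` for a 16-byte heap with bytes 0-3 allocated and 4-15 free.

Op 1: a = malloc(5) -> a = 0; heap: [0-4 ALLOC][5-46 FREE]
Op 2: b = malloc(9) -> b = 5; heap: [0-4 ALLOC][5-13 ALLOC][14-46 FREE]
Op 3: b = realloc(b, 17) -> b = 5; heap: [0-4 ALLOC][5-21 ALLOC][22-46 FREE]
Op 4: free(a) -> (freed a); heap: [0-4 FREE][5-21 ALLOC][22-46 FREE]
Op 5: free(b) -> (freed b); heap: [0-46 FREE]
Op 6: c = malloc(1) -> c = 0; heap: [0-0 ALLOC][1-46 FREE]
Op 7: free(c) -> (freed c); heap: [0-46 FREE]
Op 8: d = malloc(3) -> d = 0; heap: [0-2 ALLOC][3-46 FREE]

Answer: [0-2 ALLOC][3-46 FREE]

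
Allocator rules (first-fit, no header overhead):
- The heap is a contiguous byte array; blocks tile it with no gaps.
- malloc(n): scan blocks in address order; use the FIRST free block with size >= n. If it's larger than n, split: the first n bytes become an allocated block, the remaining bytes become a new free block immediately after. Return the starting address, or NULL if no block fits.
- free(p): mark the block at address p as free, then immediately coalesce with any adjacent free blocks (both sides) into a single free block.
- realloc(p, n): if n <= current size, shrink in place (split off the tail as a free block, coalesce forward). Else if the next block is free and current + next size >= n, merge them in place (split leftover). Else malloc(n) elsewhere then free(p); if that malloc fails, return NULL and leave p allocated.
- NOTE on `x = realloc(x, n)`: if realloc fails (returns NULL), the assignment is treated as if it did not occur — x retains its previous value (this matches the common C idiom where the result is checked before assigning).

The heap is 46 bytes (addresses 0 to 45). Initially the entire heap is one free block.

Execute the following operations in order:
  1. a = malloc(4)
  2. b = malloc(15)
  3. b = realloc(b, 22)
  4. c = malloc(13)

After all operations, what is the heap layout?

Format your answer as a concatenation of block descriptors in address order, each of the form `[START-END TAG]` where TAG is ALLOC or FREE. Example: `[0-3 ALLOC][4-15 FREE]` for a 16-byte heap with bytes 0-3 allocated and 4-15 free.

Op 1: a = malloc(4) -> a = 0; heap: [0-3 ALLOC][4-45 FREE]
Op 2: b = malloc(15) -> b = 4; heap: [0-3 ALLOC][4-18 ALLOC][19-45 FREE]
Op 3: b = realloc(b, 22) -> b = 4; heap: [0-3 ALLOC][4-25 ALLOC][26-45 FREE]
Op 4: c = malloc(13) -> c = 26; heap: [0-3 ALLOC][4-25 ALLOC][26-38 ALLOC][39-45 FREE]

Answer: [0-3 ALLOC][4-25 ALLOC][26-38 ALLOC][39-45 FREE]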